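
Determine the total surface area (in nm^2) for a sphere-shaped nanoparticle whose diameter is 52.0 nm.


Radius r = 52.0/2 = 26 nm
Surface area SA = 4 * pi * r^2
SA = 4 * pi * (26)^2
SA = 8494.87 nm^2

8494.87


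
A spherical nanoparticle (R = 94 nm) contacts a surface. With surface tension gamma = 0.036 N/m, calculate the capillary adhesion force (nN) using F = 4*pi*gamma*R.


Convert radius: R = 94 nm = 9.4e-08 m
F = 4 * pi * gamma * R
F = 4 * pi * 0.036 * 9.4e-08
F = 4.25246e-08 N = 42.5246 nN

42.5246


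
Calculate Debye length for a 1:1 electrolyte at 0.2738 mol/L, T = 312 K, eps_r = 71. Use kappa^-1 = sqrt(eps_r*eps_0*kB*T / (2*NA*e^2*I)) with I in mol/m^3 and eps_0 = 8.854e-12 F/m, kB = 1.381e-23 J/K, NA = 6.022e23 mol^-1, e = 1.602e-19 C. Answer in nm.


Ionic strength I = 0.2738 * 1^2 * 1000 = 273.8 mol/m^3
kappa^-1 = sqrt(71 * 8.854e-12 * 1.381e-23 * 312 / (2 * 6.022e23 * (1.602e-19)^2 * 273.8))
kappa^-1 = 0.566 nm

0.566


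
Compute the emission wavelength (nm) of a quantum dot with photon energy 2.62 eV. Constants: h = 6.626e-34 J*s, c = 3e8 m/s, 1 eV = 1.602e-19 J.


Convert energy: E = 2.62 eV = 2.62 * 1.602e-19 = 4.19724e-19 J
lambda = h*c / E = 6.626e-34 * 3e8 / 4.19724e-19
lambda = 4.73597e-07 m = 473.6 nm

473.6


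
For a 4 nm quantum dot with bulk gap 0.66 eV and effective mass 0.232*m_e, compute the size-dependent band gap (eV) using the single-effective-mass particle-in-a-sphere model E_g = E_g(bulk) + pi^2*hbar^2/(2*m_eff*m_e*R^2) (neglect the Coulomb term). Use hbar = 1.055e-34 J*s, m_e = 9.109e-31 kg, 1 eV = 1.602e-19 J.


Radius R = 4/2 nm = 2e-09 m
Confinement energy dE = pi^2 * hbar^2 / (2 * m_eff * m_e * R^2)
dE = pi^2 * (1.055e-34)^2 / (2 * 0.232 * 9.109e-31 * (2e-09)^2) J, divided by 1.602e-19 J/eV
dE = 0.4056 eV
Total band gap = E_g(bulk) + dE = 0.66 + 0.4056 = 1.0656 eV

1.0656


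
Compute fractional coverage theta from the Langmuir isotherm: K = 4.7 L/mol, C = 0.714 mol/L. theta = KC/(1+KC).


Langmuir isotherm: theta = K*C / (1 + K*C)
K*C = 4.7 * 0.714 = 3.3558
theta = 3.3558 / (1 + 3.3558) = 3.3558 / 4.3558
theta = 0.7704

0.7704


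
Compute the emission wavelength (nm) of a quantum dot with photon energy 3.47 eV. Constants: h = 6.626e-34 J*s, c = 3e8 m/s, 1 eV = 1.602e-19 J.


Convert energy: E = 3.47 eV = 3.47 * 1.602e-19 = 5.55894e-19 J
lambda = h*c / E = 6.626e-34 * 3e8 / 5.55894e-19
lambda = 3.57586e-07 m = 357.6 nm

357.6


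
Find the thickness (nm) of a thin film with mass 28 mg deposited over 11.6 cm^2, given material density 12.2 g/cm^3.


Convert: m = 28 mg = 2.8000e-05 kg, A = 11.6 cm^2 = 1.1600e-03 m^2, rho = 12.2 g/cm^3 = 12200 kg/m^3
t = m / (A * rho)
t = 2.8000e-05 / (1.1600e-03 * 12200)
t = 1.9785e-06 m = 1978.5 nm

1978.5


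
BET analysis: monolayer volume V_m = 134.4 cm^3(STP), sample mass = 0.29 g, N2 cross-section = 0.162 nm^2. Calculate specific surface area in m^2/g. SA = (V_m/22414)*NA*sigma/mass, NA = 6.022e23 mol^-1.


Number of moles in monolayer = V_m / 22414 = 134.4 / 22414 = 0.00599625
Number of molecules = moles * NA = 0.00599625 * 6.022e23
SA = molecules * sigma / mass
SA = (134.4 / 22414) * 6.022e23 * 0.162e-18 / 0.29
SA = 2017.1 m^2/g

2017.1


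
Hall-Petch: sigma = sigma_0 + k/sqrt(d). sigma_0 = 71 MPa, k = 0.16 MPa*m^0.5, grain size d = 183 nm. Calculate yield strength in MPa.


d = 183 nm = 1.83e-07 m
sqrt(d) = 0.000427785
Hall-Petch contribution = k / sqrt(d) = 0.16 / 0.000427785 = 374.0 MPa
sigma = sigma_0 + k/sqrt(d) = 71 + 374.0 = 445.0 MPa

445.0


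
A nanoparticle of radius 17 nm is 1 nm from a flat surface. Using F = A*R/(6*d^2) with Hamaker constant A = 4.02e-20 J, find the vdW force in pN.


Convert to SI: R = 17 nm = 1.7e-08 m, d = 1 nm = 1e-09 m
F = A * R / (6 * d^2)
F = 4.02e-20 * 1.7e-08 / (6 * (1e-09)^2)
F = 1.139e-10 N = 113.9 pN

113.9


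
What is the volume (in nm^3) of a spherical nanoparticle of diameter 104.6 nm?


Radius r = 104.6/2 = 52.3 nm
Volume V = (4/3) * pi * r^3
V = (4/3) * pi * (52.3)^3
V = 599230.18 nm^3

599230.18


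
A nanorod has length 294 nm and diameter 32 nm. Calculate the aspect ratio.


Aspect ratio AR = length / diameter
AR = 294 / 32
AR = 9.19

9.19


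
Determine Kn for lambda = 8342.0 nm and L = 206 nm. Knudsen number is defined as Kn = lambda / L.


Knudsen number Kn = lambda / L
Kn = 8342.0 / 206
Kn = 40.4951

40.4951


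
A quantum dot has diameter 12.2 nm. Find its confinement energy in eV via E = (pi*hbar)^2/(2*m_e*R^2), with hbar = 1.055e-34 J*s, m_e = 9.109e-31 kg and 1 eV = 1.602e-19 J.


Radius R = 12.2/2 = 6.1 nm = 6.1e-09 m
E = (pi * 1.055e-34)^2 / (2 * 9.109e-31 * (6.1e-09)^2)
E(J) = 1.62048e-21
E = E(J) / 1.602e-19 = 0.0101 eV

0.0101


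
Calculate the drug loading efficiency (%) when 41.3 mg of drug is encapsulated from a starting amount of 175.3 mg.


Drug loading efficiency = (drug loaded / drug initial) * 100
DLE = 41.3 / 175.3 * 100
DLE = 0.2356 * 100
DLE = 23.56%

23.56


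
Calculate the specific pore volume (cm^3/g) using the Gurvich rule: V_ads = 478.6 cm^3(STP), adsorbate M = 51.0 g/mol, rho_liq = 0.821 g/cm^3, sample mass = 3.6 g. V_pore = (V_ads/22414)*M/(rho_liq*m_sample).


Moles adsorbed n = V_ads / 22414 = 478.6 / 22414 = 2.135273e-02 mol
Liquid volume V_liq = n * M / rho_liq = 2.135273e-02 * 51.0 / 0.821 = 1.32642 cm^3
Specific pore volume V_pore = V_liq / m_sample = 1.32642 / 3.6
V_pore = 0.3684 cm^3/g

0.3684


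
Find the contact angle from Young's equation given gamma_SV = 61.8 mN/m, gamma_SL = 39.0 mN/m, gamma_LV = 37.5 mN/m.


cos(theta) = (gamma_SV - gamma_SL) / gamma_LV
cos(theta) = (61.8 - 39.0) / 37.5
cos(theta) = 0.608
theta = arccos(0.608) = 52.55 degrees

52.55


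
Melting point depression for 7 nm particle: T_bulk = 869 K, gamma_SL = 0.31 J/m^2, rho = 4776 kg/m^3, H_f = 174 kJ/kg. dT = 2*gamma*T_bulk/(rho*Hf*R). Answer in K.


Radius R = 7/2 = 3.5 nm = 3.5e-09 m
Convert H_f = 174 kJ/kg = 174000 J/kg
dT = 2 * gamma_SL * T_bulk / (rho * H_f * R)
dT = 2 * 0.31 * 869 / (4776 * 174000 * 3.5e-09)
dT = 185.2 K

185.2


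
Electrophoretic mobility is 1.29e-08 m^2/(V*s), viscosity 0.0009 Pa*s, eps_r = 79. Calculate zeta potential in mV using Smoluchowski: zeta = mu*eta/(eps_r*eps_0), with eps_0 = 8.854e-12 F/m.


Smoluchowski equation: zeta = mu * eta / (eps_r * eps_0)
zeta = 1.29e-08 * 0.0009 / (79 * 8.854e-12)
zeta = 0.016598 V = 16.6 mV

16.6


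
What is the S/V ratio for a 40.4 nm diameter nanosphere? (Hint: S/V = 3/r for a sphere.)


Radius r = 40.4/2 = 20.2 nm
S/V = 3 / r = 3 / 20.2
S/V = 0.1485 nm^-1

0.1485


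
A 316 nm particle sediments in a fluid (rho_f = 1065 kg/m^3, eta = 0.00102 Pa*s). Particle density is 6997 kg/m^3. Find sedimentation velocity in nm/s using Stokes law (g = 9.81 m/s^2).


Radius R = 316/2 nm = 1.58e-07 m
Density difference = 6997 - 1065 = 5932 kg/m^3
v = 2 * R^2 * (rho_p - rho_f) * g / (9 * eta)
v = 2 * (1.58e-07)^2 * 5932 * 9.81 / (9 * 0.00102)
v = 3.16498e-07 m/s = 316.4985 nm/s

316.4985


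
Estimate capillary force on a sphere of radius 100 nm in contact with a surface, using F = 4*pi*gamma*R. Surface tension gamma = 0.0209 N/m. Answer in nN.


Convert radius: R = 100 nm = 1e-07 m
F = 4 * pi * gamma * R
F = 4 * pi * 0.0209 * 1e-07
F = 2.62637e-08 N = 26.2637 nN

26.2637


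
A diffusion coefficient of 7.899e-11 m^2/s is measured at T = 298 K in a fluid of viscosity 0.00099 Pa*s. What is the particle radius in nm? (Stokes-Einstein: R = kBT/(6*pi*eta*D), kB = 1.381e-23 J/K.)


Stokes-Einstein: R = kB*T / (6*pi*eta*D)
R = 1.381e-23 * 298 / (6 * pi * 0.00099 * 7.899e-11)
R = 2.79191e-09 m = 2.79 nm

2.79


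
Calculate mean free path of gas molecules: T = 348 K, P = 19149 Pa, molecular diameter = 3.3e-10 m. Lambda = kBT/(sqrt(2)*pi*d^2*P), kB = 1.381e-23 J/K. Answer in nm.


Mean free path: lambda = kB*T / (sqrt(2) * pi * d^2 * P)
lambda = 1.381e-23 * 348 / (sqrt(2) * pi * (3.3e-10)^2 * 19149)
lambda = 5.18721e-07 m
lambda = 518.72 nm

518.72


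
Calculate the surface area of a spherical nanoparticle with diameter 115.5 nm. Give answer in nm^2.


Radius r = 115.5/2 = 57.75 nm
Surface area SA = 4 * pi * r^2
SA = 4 * pi * (57.75)^2
SA = 41909.63 nm^2

41909.63


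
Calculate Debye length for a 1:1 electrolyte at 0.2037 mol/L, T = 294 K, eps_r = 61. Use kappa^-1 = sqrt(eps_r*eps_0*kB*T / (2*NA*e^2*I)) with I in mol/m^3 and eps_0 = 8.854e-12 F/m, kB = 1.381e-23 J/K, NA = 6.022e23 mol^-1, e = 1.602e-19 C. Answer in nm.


Ionic strength I = 0.2037 * 1^2 * 1000 = 203.7 mol/m^3
kappa^-1 = sqrt(61 * 8.854e-12 * 1.381e-23 * 294 / (2 * 6.022e23 * (1.602e-19)^2 * 203.7))
kappa^-1 = 0.59 nm

0.59


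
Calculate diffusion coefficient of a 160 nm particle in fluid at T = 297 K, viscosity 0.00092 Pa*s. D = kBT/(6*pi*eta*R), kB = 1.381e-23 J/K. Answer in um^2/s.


Radius R = 160/2 = 80 nm = 8e-08 m
D = kB*T / (6*pi*eta*R)
D = 1.381e-23 * 297 / (6 * pi * 0.00092 * 8e-08)
D = 2.95645e-12 m^2/s = 2.956 um^2/s

2.956


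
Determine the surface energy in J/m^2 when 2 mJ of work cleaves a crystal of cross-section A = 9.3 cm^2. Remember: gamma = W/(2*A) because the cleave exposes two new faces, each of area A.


Convert: A = 9.3 cm^2 = 0.00093 m^2, W = 2 mJ = 0.002 J
Cleaving exposes two faces of area A, so total new surface = 2*A and gamma = W / (2*A)
gamma = 0.002 / (2 * 0.00093)
gamma = 1.075 J/m^2

1.075


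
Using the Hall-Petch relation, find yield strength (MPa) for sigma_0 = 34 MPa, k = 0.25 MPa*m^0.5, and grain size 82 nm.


d = 82 nm = 8.2e-08 m
sqrt(d) = 0.0002863564
Hall-Petch contribution = k / sqrt(d) = 0.25 / 0.0002863564 = 873.0 MPa
sigma = sigma_0 + k/sqrt(d) = 34 + 873.0 = 907.0 MPa

907.0


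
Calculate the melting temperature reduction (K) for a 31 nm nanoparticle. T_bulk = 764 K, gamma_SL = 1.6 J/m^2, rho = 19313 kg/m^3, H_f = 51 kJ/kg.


Radius R = 31/2 = 15.5 nm = 1.55e-08 m
Convert H_f = 51 kJ/kg = 51000 J/kg
dT = 2 * gamma_SL * T_bulk / (rho * H_f * R)
dT = 2 * 1.6 * 764 / (19313 * 51000 * 1.55e-08)
dT = 160.1 K

160.1


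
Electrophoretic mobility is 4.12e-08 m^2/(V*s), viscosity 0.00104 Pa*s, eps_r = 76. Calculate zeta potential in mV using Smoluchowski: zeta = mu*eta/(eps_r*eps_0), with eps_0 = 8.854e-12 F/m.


Smoluchowski equation: zeta = mu * eta / (eps_r * eps_0)
zeta = 4.12e-08 * 0.00104 / (76 * 8.854e-12)
zeta = 0.063676 V = 63.68 mV

63.68


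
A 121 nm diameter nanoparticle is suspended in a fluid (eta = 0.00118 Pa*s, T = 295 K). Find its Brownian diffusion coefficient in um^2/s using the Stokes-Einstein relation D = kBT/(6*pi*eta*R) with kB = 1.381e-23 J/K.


Radius R = 121/2 = 60.5 nm = 6.05e-08 m
D = kB*T / (6*pi*eta*R)
D = 1.381e-23 * 295 / (6 * pi * 0.00118 * 6.05e-08)
D = 3.02745e-12 m^2/s = 3.027 um^2/s

3.027


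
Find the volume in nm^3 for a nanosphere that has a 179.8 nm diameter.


Radius r = 179.8/2 = 89.9 nm
Volume V = (4/3) * pi * r^3
V = (4/3) * pi * (89.9)^3
V = 3043460.6 nm^3

3043460.6


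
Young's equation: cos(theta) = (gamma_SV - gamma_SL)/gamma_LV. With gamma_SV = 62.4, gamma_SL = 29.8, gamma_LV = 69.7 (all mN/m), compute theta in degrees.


cos(theta) = (gamma_SV - gamma_SL) / gamma_LV
cos(theta) = (62.4 - 29.8) / 69.7
cos(theta) = 0.467719
theta = arccos(0.467719) = 62.11 degrees

62.11


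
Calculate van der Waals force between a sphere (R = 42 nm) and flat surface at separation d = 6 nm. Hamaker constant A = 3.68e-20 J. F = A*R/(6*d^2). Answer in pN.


Convert to SI: R = 42 nm = 4.2e-08 m, d = 6 nm = 6e-09 m
F = A * R / (6 * d^2)
F = 3.68e-20 * 4.2e-08 / (6 * (6e-09)^2)
F = 7.15556e-12 N = 7.156 pN

7.156


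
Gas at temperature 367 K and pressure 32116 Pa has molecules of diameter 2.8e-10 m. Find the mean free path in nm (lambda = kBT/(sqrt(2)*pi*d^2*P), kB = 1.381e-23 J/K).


Mean free path: lambda = kB*T / (sqrt(2) * pi * d^2 * P)
lambda = 1.381e-23 * 367 / (sqrt(2) * pi * (2.8e-10)^2 * 32116)
lambda = 4.53062e-07 m
lambda = 453.06 nm

453.06


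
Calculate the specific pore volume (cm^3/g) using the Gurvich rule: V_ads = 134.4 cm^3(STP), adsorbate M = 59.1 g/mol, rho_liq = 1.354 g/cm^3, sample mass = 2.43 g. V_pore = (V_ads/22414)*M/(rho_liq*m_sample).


Moles adsorbed n = V_ads / 22414 = 134.4 / 22414 = 5.996252e-03 mol
Liquid volume V_liq = n * M / rho_liq = 5.996252e-03 * 59.1 / 1.354 = 0.26173 cm^3
Specific pore volume V_pore = V_liq / m_sample = 0.26173 / 2.43
V_pore = 0.1077 cm^3/g

0.1077


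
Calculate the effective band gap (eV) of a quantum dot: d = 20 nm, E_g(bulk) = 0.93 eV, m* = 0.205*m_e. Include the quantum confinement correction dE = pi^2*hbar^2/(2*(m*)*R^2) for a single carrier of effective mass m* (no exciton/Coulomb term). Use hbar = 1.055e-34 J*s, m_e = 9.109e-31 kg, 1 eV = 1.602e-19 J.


Radius R = 20/2 nm = 1e-08 m
Confinement energy dE = pi^2 * hbar^2 / (2 * m_eff * m_e * R^2)
dE = pi^2 * (1.055e-34)^2 / (2 * 0.205 * 9.109e-31 * (1e-08)^2) J, divided by 1.602e-19 J/eV
dE = 0.0184 eV
Total band gap = E_g(bulk) + dE = 0.93 + 0.0184 = 0.9484 eV

0.9484


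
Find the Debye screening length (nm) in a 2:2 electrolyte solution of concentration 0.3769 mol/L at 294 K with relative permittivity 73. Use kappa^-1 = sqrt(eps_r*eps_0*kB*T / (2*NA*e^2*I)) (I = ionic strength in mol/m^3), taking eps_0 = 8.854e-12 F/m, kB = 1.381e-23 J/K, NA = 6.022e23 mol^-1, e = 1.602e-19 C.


Ionic strength I = 0.3769 * 2^2 * 1000 = 1507.6 mol/m^3
kappa^-1 = sqrt(73 * 8.854e-12 * 1.381e-23 * 294 / (2 * 6.022e23 * (1.602e-19)^2 * 1507.6))
kappa^-1 = 0.237 nm

0.237


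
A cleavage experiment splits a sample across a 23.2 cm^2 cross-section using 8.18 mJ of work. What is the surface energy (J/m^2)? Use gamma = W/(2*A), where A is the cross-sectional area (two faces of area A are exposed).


Convert: A = 23.2 cm^2 = 0.00232 m^2, W = 8.18 mJ = 0.00818 J
Cleaving exposes two faces of area A, so total new surface = 2*A and gamma = W / (2*A)
gamma = 0.00818 / (2 * 0.00232)
gamma = 1.763 J/m^2

1.763


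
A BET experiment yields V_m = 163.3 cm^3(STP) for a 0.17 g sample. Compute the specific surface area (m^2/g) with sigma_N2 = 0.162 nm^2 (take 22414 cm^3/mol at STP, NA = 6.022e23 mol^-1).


Number of moles in monolayer = V_m / 22414 = 163.3 / 22414 = 0.00728563
Number of molecules = moles * NA = 0.00728563 * 6.022e23
SA = molecules * sigma / mass
SA = (163.3 / 22414) * 6.022e23 * 0.162e-18 / 0.17
SA = 4180.9 m^2/g

4180.9


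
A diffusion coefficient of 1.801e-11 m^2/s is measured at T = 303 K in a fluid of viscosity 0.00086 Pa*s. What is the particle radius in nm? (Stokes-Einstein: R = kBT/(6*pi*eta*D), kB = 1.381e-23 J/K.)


Stokes-Einstein: R = kB*T / (6*pi*eta*D)
R = 1.381e-23 * 303 / (6 * pi * 0.00086 * 1.801e-11)
R = 1.43325e-08 m = 14.33 nm

14.33


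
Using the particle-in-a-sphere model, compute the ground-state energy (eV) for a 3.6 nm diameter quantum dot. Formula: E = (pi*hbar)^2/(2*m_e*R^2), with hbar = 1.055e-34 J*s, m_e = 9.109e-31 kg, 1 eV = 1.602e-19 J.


Radius R = 3.6/2 = 1.8 nm = 1.8e-09 m
E = (pi * 1.055e-34)^2 / (2 * 9.109e-31 * (1.8e-09)^2)
E(J) = 1.86105e-20
E = E(J) / 1.602e-19 = 0.1162 eV

0.1162


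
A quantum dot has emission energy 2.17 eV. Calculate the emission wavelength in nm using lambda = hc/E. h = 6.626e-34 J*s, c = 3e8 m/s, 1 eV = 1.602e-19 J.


Convert energy: E = 2.17 eV = 2.17 * 1.602e-19 = 3.47634e-19 J
lambda = h*c / E = 6.626e-34 * 3e8 / 3.47634e-19
lambda = 5.71808e-07 m = 571.8 nm

571.8


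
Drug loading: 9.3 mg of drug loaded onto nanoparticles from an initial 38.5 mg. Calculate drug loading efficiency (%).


Drug loading efficiency = (drug loaded / drug initial) * 100
DLE = 9.3 / 38.5 * 100
DLE = 0.2416 * 100
DLE = 24.16%

24.16


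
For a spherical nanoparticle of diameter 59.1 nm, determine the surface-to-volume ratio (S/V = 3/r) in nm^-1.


Radius r = 59.1/2 = 29.55 nm
S/V = 3 / r = 3 / 29.55
S/V = 0.1015 nm^-1

0.1015


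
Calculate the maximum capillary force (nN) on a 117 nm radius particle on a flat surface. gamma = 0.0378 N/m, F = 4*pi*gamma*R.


Convert radius: R = 117 nm = 1.17e-07 m
F = 4 * pi * gamma * R
F = 4 * pi * 0.0378 * 1.17e-07
F = 5.5576e-08 N = 55.576 nN

55.576


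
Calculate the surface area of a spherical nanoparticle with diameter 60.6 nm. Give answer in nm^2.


Radius r = 60.6/2 = 30.3 nm
Surface area SA = 4 * pi * r^2
SA = 4 * pi * (30.3)^2
SA = 11537.06 nm^2

11537.06


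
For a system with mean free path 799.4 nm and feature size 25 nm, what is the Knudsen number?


Knudsen number Kn = lambda / L
Kn = 799.4 / 25
Kn = 31.976

31.976


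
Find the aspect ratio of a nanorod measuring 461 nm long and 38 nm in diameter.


Aspect ratio AR = length / diameter
AR = 461 / 38
AR = 12.13

12.13


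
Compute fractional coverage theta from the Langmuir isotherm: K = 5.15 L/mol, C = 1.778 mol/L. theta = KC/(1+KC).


Langmuir isotherm: theta = K*C / (1 + K*C)
K*C = 5.15 * 1.778 = 9.1567
theta = 9.1567 / (1 + 9.1567) = 9.1567 / 10.1567
theta = 0.9015

0.9015


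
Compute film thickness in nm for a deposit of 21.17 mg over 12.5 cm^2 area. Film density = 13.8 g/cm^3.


Convert: m = 21.17 mg = 2.1170e-05 kg, A = 12.5 cm^2 = 1.2500e-03 m^2, rho = 13.8 g/cm^3 = 13800 kg/m^3
t = m / (A * rho)
t = 2.1170e-05 / (1.2500e-03 * 13800)
t = 1.2272e-06 m = 1227.2 nm

1227.2


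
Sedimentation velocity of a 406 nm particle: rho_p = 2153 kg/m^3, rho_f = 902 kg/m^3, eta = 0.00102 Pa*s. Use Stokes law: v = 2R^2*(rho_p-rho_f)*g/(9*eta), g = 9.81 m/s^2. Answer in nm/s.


Radius R = 406/2 nm = 2.03e-07 m
Density difference = 2153 - 902 = 1251 kg/m^3
v = 2 * R^2 * (rho_p - rho_f) * g / (9 * eta)
v = 2 * (2.03e-07)^2 * 1251 * 9.81 / (9 * 0.00102)
v = 1.10181e-07 m/s = 110.1807 nm/s

110.1807


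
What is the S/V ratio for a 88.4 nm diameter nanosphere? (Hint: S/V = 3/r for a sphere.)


Radius r = 88.4/2 = 44.2 nm
S/V = 3 / r = 3 / 44.2
S/V = 0.0679 nm^-1

0.0679


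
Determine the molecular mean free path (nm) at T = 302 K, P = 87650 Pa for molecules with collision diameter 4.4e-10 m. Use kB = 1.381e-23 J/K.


Mean free path: lambda = kB*T / (sqrt(2) * pi * d^2 * P)
lambda = 1.381e-23 * 302 / (sqrt(2) * pi * (4.4e-10)^2 * 87650)
lambda = 5.53195e-08 m
lambda = 55.32 nm

55.32


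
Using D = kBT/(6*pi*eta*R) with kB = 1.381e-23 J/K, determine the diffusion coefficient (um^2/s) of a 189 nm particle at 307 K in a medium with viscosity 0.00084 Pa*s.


Radius R = 189/2 = 94.5 nm = 9.45e-08 m
D = kB*T / (6*pi*eta*R)
D = 1.381e-23 * 307 / (6 * pi * 0.00084 * 9.45e-08)
D = 2.83348e-12 m^2/s = 2.833 um^2/s

2.833


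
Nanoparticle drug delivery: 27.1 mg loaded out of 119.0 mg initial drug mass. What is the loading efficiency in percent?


Drug loading efficiency = (drug loaded / drug initial) * 100
DLE = 27.1 / 119.0 * 100
DLE = 0.2277 * 100
DLE = 22.77%

22.77


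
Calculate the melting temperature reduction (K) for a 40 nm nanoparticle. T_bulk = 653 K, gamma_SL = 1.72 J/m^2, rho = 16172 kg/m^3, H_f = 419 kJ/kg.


Radius R = 40/2 = 20 nm = 2e-08 m
Convert H_f = 419 kJ/kg = 419000 J/kg
dT = 2 * gamma_SL * T_bulk / (rho * H_f * R)
dT = 2 * 1.72 * 653 / (16172 * 419000 * 2e-08)
dT = 16.6 K

16.6


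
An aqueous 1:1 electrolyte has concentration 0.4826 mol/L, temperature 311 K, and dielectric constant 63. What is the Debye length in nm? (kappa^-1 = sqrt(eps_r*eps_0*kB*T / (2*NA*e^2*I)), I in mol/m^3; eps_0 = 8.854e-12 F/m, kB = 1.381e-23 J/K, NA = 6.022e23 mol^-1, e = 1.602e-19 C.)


Ionic strength I = 0.4826 * 1^2 * 1000 = 482.6 mol/m^3
kappa^-1 = sqrt(63 * 8.854e-12 * 1.381e-23 * 311 / (2 * 6.022e23 * (1.602e-19)^2 * 482.6))
kappa^-1 = 0.401 nm

0.401


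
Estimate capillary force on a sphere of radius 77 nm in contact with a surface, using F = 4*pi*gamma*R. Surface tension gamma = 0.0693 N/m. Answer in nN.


Convert radius: R = 77 nm = 7.7e-08 m
F = 4 * pi * gamma * R
F = 4 * pi * 0.0693 * 7.7e-08
F = 6.70554e-08 N = 67.0554 nN

67.0554


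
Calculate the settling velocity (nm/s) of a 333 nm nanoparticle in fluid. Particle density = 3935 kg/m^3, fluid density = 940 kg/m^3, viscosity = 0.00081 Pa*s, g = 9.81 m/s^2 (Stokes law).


Radius R = 333/2 nm = 1.665e-07 m
Density difference = 3935 - 940 = 2995 kg/m^3
v = 2 * R^2 * (rho_p - rho_f) * g / (9 * eta)
v = 2 * (1.665e-07)^2 * 2995 * 9.81 / (9 * 0.00081)
v = 2.23458e-07 m/s = 223.4584 nm/s

223.4584


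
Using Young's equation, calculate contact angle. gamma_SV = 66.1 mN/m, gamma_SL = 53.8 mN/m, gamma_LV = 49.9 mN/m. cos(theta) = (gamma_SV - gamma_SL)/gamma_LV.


cos(theta) = (gamma_SV - gamma_SL) / gamma_LV
cos(theta) = (66.1 - 53.8) / 49.9
cos(theta) = 0.246493
theta = arccos(0.246493) = 75.73 degrees

75.73


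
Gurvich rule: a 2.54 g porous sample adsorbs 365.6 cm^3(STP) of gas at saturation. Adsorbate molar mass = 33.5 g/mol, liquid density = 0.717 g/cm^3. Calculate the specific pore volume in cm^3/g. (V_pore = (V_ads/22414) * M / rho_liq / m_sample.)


Moles adsorbed n = V_ads / 22414 = 365.6 / 22414 = 1.631123e-02 mol
Liquid volume V_liq = n * M / rho_liq = 1.631123e-02 * 33.5 / 0.717 = 0.76210 cm^3
Specific pore volume V_pore = V_liq / m_sample = 0.76210 / 2.54
V_pore = 0.3 cm^3/g

0.3


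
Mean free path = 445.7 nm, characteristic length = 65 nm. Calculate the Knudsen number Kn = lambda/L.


Knudsen number Kn = lambda / L
Kn = 445.7 / 65
Kn = 6.8569

6.8569


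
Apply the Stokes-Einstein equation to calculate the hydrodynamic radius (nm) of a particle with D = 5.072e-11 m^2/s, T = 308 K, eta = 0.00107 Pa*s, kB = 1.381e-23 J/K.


Stokes-Einstein: R = kB*T / (6*pi*eta*D)
R = 1.381e-23 * 308 / (6 * pi * 0.00107 * 5.072e-11)
R = 4.15796e-09 m = 4.16 nm

4.16


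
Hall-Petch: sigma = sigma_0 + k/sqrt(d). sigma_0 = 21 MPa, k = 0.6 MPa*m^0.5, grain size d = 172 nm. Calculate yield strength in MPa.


d = 172 nm = 1.72e-07 m
sqrt(d) = 0.0004147288
Hall-Petch contribution = k / sqrt(d) = 0.6 / 0.0004147288 = 1446.7 MPa
sigma = sigma_0 + k/sqrt(d) = 21 + 1446.7 = 1467.7 MPa

1467.7


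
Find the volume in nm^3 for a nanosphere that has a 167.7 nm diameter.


Radius r = 167.7/2 = 83.85 nm
Volume V = (4/3) * pi * r^3
V = (4/3) * pi * (83.85)^3
V = 2469436.2 nm^3

2469436.2


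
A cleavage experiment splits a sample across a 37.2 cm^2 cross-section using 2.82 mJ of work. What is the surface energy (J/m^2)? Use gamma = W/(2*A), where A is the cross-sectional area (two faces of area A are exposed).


Convert: A = 37.2 cm^2 = 0.00372 m^2, W = 2.82 mJ = 0.00282 J
Cleaving exposes two faces of area A, so total new surface = 2*A and gamma = W / (2*A)
gamma = 0.00282 / (2 * 0.00372)
gamma = 0.379 J/m^2

0.379


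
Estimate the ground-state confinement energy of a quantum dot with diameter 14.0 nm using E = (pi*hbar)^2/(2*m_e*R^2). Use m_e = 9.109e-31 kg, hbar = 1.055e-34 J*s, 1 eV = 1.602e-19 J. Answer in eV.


Radius R = 14.0/2 = 7 nm = 7e-09 m
E = (pi * 1.055e-34)^2 / (2 * 9.109e-31 * (7e-09)^2)
E(J) = 1.23057e-21
E = E(J) / 1.602e-19 = 0.0077 eV

0.0077


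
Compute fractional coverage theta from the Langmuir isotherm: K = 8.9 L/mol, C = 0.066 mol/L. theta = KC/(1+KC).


Langmuir isotherm: theta = K*C / (1 + K*C)
K*C = 8.9 * 0.066 = 0.5874
theta = 0.5874 / (1 + 0.5874) = 0.5874 / 1.5874
theta = 0.37

0.37


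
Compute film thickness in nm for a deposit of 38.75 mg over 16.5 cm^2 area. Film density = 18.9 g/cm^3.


Convert: m = 38.75 mg = 3.8750e-05 kg, A = 16.5 cm^2 = 1.6500e-03 m^2, rho = 18.9 g/cm^3 = 18900 kg/m^3
t = m / (A * rho)
t = 3.8750e-05 / (1.6500e-03 * 18900)
t = 1.2426e-06 m = 1242.6 nm

1242.6


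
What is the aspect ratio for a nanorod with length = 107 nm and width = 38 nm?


Aspect ratio AR = length / diameter
AR = 107 / 38
AR = 2.82

2.82


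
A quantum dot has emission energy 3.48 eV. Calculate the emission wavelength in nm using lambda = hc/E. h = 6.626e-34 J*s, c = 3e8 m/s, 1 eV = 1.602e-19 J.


Convert energy: E = 3.48 eV = 3.48 * 1.602e-19 = 5.57496e-19 J
lambda = h*c / E = 6.626e-34 * 3e8 / 5.57496e-19
lambda = 3.56559e-07 m = 356.6 nm

356.6


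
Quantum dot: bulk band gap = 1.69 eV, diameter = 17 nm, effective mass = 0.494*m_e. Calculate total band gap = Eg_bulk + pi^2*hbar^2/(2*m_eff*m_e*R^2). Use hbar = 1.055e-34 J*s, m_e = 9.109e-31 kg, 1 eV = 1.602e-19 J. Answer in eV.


Radius R = 17/2 nm = 8.5e-09 m
Confinement energy dE = pi^2 * hbar^2 / (2 * m_eff * m_e * R^2)
dE = pi^2 * (1.055e-34)^2 / (2 * 0.494 * 9.109e-31 * (8.5e-09)^2) J, divided by 1.602e-19 J/eV
dE = 0.0105 eV
Total band gap = E_g(bulk) + dE = 1.69 + 0.0105 = 1.7005 eV

1.7005


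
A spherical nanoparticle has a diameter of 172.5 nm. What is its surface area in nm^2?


Radius r = 172.5/2 = 86.25 nm
Surface area SA = 4 * pi * r^2
SA = 4 * pi * (86.25)^2
SA = 93482.02 nm^2

93482.02


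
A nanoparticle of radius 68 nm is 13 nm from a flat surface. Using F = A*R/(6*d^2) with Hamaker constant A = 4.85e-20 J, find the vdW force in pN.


Convert to SI: R = 68 nm = 6.8e-08 m, d = 13 nm = 1.3e-08 m
F = A * R / (6 * d^2)
F = 4.85e-20 * 6.8e-08 / (6 * (1.3e-08)^2)
F = 3.25247e-12 N = 3.252 pN

3.252


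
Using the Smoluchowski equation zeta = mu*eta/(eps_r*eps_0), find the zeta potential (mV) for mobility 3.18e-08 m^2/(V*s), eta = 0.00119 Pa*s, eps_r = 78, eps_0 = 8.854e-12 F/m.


Smoluchowski equation: zeta = mu * eta / (eps_r * eps_0)
zeta = 3.18e-08 * 0.00119 / (78 * 8.854e-12)
zeta = 0.054795 V = 54.79 mV

54.79


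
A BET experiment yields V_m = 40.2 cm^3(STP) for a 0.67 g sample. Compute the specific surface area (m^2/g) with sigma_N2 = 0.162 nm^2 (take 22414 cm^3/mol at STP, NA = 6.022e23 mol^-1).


Number of moles in monolayer = V_m / 22414 = 40.2 / 22414 = 0.00179352
Number of molecules = moles * NA = 0.00179352 * 6.022e23
SA = molecules * sigma / mass
SA = (40.2 / 22414) * 6.022e23 * 0.162e-18 / 0.67
SA = 261.1 m^2/g

261.1


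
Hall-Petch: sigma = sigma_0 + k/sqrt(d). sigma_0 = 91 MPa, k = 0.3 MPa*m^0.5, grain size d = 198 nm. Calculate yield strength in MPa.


d = 198 nm = 1.98e-07 m
sqrt(d) = 0.0004449719
Hall-Petch contribution = k / sqrt(d) = 0.3 / 0.0004449719 = 674.2 MPa
sigma = sigma_0 + k/sqrt(d) = 91 + 674.2 = 765.2 MPa

765.2


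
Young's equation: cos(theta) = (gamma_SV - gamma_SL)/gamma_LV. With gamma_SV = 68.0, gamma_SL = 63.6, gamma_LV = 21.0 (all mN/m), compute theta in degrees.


cos(theta) = (gamma_SV - gamma_SL) / gamma_LV
cos(theta) = (68.0 - 63.6) / 21.0
cos(theta) = 0.209524
theta = arccos(0.209524) = 77.91 degrees

77.91


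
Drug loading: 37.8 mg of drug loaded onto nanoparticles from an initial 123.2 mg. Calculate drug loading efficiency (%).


Drug loading efficiency = (drug loaded / drug initial) * 100
DLE = 37.8 / 123.2 * 100
DLE = 0.3068 * 100
DLE = 30.68%

30.68


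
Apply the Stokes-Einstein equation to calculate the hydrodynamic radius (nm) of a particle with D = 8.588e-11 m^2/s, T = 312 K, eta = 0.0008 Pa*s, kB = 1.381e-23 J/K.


Stokes-Einstein: R = kB*T / (6*pi*eta*D)
R = 1.381e-23 * 312 / (6 * pi * 0.0008 * 8.588e-11)
R = 3.32709e-09 m = 3.33 nm

3.33


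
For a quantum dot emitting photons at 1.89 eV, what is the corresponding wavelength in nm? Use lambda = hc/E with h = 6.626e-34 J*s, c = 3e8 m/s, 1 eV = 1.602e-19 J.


Convert energy: E = 1.89 eV = 1.89 * 1.602e-19 = 3.02778e-19 J
lambda = h*c / E = 6.626e-34 * 3e8 / 3.02778e-19
lambda = 6.56521e-07 m = 656.5 nm

656.5


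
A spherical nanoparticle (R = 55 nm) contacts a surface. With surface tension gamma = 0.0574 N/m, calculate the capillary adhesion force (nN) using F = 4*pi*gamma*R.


Convert radius: R = 55 nm = 5.5e-08 m
F = 4 * pi * gamma * R
F = 4 * pi * 0.0574 * 5.5e-08
F = 3.9672e-08 N = 39.672 nN

39.672


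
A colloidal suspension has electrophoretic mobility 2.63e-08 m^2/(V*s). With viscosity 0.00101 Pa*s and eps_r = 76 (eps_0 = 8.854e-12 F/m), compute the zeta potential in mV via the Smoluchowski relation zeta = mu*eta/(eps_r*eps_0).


Smoluchowski equation: zeta = mu * eta / (eps_r * eps_0)
zeta = 2.63e-08 * 0.00101 / (76 * 8.854e-12)
zeta = 0.039475 V = 39.48 mV

39.48


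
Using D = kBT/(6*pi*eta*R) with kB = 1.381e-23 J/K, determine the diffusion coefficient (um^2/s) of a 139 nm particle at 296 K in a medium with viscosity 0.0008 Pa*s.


Radius R = 139/2 = 69.5 nm = 6.95e-08 m
D = kB*T / (6*pi*eta*R)
D = 1.381e-23 * 296 / (6 * pi * 0.0008 * 6.95e-08)
D = 3.9004e-12 m^2/s = 3.9 um^2/s

3.9


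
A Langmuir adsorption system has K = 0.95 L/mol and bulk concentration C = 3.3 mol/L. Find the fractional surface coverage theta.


Langmuir isotherm: theta = K*C / (1 + K*C)
K*C = 0.95 * 3.3 = 3.135
theta = 3.135 / (1 + 3.135) = 3.135 / 4.135
theta = 0.7582

0.7582


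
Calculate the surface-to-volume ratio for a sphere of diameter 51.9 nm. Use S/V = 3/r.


Radius r = 51.9/2 = 25.95 nm
S/V = 3 / r = 3 / 25.95
S/V = 0.1156 nm^-1

0.1156


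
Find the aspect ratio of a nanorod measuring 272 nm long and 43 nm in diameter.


Aspect ratio AR = length / diameter
AR = 272 / 43
AR = 6.33

6.33


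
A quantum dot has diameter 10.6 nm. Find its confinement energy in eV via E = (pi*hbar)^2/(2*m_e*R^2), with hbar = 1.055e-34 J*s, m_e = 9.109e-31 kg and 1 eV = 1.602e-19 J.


Radius R = 10.6/2 = 5.3 nm = 5.3e-09 m
E = (pi * 1.055e-34)^2 / (2 * 9.109e-31 * (5.3e-09)^2)
E(J) = 2.14661e-21
E = E(J) / 1.602e-19 = 0.0134 eV

0.0134


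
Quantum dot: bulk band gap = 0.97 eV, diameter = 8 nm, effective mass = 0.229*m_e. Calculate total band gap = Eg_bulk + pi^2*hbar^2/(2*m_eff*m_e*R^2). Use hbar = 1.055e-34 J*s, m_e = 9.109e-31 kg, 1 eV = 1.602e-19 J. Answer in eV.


Radius R = 8/2 nm = 4e-09 m
Confinement energy dE = pi^2 * hbar^2 / (2 * m_eff * m_e * R^2)
dE = pi^2 * (1.055e-34)^2 / (2 * 0.229 * 9.109e-31 * (4e-09)^2) J, divided by 1.602e-19 J/eV
dE = 0.1027 eV
Total band gap = E_g(bulk) + dE = 0.97 + 0.1027 = 1.0727 eV

1.0727


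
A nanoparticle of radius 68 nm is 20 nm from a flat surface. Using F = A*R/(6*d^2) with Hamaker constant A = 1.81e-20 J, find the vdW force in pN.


Convert to SI: R = 68 nm = 6.8e-08 m, d = 20 nm = 2e-08 m
F = A * R / (6 * d^2)
F = 1.81e-20 * 6.8e-08 / (6 * (2e-08)^2)
F = 5.12833e-13 N = 0.513 pN

0.513


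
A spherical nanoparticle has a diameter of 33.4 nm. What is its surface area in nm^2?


Radius r = 33.4/2 = 16.7 nm
Surface area SA = 4 * pi * r^2
SA = 4 * pi * (16.7)^2
SA = 3504.64 nm^2

3504.64


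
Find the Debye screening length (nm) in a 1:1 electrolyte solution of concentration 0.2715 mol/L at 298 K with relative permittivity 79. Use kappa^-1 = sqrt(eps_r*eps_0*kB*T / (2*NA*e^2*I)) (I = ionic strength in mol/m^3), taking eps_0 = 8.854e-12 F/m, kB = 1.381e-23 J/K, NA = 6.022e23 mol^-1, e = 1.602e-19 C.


Ionic strength I = 0.2715 * 1^2 * 1000 = 271.5 mol/m^3
kappa^-1 = sqrt(79 * 8.854e-12 * 1.381e-23 * 298 / (2 * 6.022e23 * (1.602e-19)^2 * 271.5))
kappa^-1 = 0.586 nm

0.586


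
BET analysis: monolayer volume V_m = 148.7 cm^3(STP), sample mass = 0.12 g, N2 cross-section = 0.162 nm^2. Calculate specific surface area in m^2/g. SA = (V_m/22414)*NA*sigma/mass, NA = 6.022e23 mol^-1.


Number of moles in monolayer = V_m / 22414 = 148.7 / 22414 = 0.00663425
Number of molecules = moles * NA = 0.00663425 * 6.022e23
SA = molecules * sigma / mass
SA = (148.7 / 22414) * 6.022e23 * 0.162e-18 / 0.12
SA = 5393.4 m^2/g

5393.4


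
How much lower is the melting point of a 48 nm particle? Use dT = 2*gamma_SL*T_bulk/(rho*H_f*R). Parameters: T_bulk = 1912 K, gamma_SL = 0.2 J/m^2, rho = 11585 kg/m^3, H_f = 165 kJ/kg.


Radius R = 48/2 = 24 nm = 2.4e-08 m
Convert H_f = 165 kJ/kg = 165000 J/kg
dT = 2 * gamma_SL * T_bulk / (rho * H_f * R)
dT = 2 * 0.2 * 1912 / (11585 * 165000 * 2.4e-08)
dT = 16.7 K

16.7


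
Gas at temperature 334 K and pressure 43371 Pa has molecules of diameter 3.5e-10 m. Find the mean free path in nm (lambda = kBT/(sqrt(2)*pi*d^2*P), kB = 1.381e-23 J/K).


Mean free path: lambda = kB*T / (sqrt(2) * pi * d^2 * P)
lambda = 1.381e-23 * 334 / (sqrt(2) * pi * (3.5e-10)^2 * 43371)
lambda = 1.95407e-07 m
lambda = 195.41 nm

195.41


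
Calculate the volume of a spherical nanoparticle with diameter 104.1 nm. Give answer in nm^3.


Radius r = 104.1/2 = 52.05 nm
Volume V = (4/3) * pi * r^3
V = (4/3) * pi * (52.05)^3
V = 590678.02 nm^3

590678.02


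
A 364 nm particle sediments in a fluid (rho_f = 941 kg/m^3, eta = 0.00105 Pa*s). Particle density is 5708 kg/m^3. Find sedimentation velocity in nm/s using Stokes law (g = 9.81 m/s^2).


Radius R = 364/2 nm = 1.82e-07 m
Density difference = 5708 - 941 = 4767 kg/m^3
v = 2 * R^2 * (rho_p - rho_f) * g / (9 * eta)
v = 2 * (1.82e-07)^2 * 4767 * 9.81 / (9 * 0.00105)
v = 3.27835e-07 m/s = 327.8349 nm/s

327.8349


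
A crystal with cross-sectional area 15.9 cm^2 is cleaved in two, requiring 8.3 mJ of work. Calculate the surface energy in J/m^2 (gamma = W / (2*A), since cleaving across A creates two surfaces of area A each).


Convert: A = 15.9 cm^2 = 0.00159 m^2, W = 8.3 mJ = 0.0083 J
Cleaving exposes two faces of area A, so total new surface = 2*A and gamma = W / (2*A)
gamma = 0.0083 / (2 * 0.00159)
gamma = 2.61 J/m^2

2.61


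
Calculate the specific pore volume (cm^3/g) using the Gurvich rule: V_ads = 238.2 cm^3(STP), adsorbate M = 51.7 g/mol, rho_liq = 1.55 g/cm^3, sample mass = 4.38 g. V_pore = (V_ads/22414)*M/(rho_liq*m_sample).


Moles adsorbed n = V_ads / 22414 = 238.2 / 22414 = 1.062729e-02 mol
Liquid volume V_liq = n * M / rho_liq = 1.062729e-02 * 51.7 / 1.55 = 0.35447 cm^3
Specific pore volume V_pore = V_liq / m_sample = 0.35447 / 4.38
V_pore = 0.0809 cm^3/g

0.0809


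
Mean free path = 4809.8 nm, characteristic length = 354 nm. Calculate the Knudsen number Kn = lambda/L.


Knudsen number Kn = lambda / L
Kn = 4809.8 / 354
Kn = 13.587

13.587


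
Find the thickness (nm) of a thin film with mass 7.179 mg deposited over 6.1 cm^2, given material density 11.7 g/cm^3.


Convert: m = 7.179 mg = 7.1790e-06 kg, A = 6.1 cm^2 = 6.1000e-04 m^2, rho = 11.7 g/cm^3 = 11700 kg/m^3
t = m / (A * rho)
t = 7.1790e-06 / (6.1000e-04 * 11700)
t = 1.0059e-06 m = 1005.9 nm

1005.9


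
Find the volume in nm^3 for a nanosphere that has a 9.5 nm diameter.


Radius r = 9.5/2 = 4.75 nm
Volume V = (4/3) * pi * r^3
V = (4/3) * pi * (4.75)^3
V = 448.92 nm^3

448.92


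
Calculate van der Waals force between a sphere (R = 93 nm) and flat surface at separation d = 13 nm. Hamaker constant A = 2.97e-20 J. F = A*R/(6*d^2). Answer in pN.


Convert to SI: R = 93 nm = 9.3e-08 m, d = 13 nm = 1.3e-08 m
F = A * R / (6 * d^2)
F = 2.97e-20 * 9.3e-08 / (6 * (1.3e-08)^2)
F = 2.72396e-12 N = 2.724 pN

2.724


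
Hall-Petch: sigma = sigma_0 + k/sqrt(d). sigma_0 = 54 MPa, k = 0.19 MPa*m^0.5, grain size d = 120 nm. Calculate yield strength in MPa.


d = 120 nm = 1.2e-07 m
sqrt(d) = 0.0003464102
Hall-Petch contribution = k / sqrt(d) = 0.19 / 0.0003464102 = 548.5 MPa
sigma = sigma_0 + k/sqrt(d) = 54 + 548.5 = 602.5 MPa

602.5


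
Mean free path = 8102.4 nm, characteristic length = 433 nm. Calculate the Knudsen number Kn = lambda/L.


Knudsen number Kn = lambda / L
Kn = 8102.4 / 433
Kn = 18.7122

18.7122


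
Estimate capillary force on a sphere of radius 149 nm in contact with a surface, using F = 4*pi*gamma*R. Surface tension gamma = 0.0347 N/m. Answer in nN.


Convert radius: R = 149 nm = 1.49e-07 m
F = 4 * pi * gamma * R
F = 4 * pi * 0.0347 * 1.49e-07
F = 6.49719e-08 N = 64.9719 nN

64.9719


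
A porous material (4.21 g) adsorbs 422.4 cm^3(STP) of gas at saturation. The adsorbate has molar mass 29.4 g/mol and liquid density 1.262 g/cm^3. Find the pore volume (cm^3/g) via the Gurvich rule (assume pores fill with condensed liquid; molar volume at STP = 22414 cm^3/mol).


Moles adsorbed n = V_ads / 22414 = 422.4 / 22414 = 1.884536e-02 mol
Liquid volume V_liq = n * M / rho_liq = 1.884536e-02 * 29.4 / 1.262 = 0.43903 cm^3
Specific pore volume V_pore = V_liq / m_sample = 0.43903 / 4.21
V_pore = 0.1043 cm^3/g

0.1043


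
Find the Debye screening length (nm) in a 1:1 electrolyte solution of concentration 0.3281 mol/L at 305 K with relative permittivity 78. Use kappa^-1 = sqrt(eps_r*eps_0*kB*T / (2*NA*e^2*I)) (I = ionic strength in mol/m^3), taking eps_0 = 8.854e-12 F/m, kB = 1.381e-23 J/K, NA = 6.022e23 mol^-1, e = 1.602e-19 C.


Ionic strength I = 0.3281 * 1^2 * 1000 = 328.1 mol/m^3
kappa^-1 = sqrt(78 * 8.854e-12 * 1.381e-23 * 305 / (2 * 6.022e23 * (1.602e-19)^2 * 328.1))
kappa^-1 = 0.536 nm

0.536


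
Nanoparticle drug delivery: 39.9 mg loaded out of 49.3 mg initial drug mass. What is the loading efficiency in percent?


Drug loading efficiency = (drug loaded / drug initial) * 100
DLE = 39.9 / 49.3 * 100
DLE = 0.8093 * 100
DLE = 80.93%

80.93


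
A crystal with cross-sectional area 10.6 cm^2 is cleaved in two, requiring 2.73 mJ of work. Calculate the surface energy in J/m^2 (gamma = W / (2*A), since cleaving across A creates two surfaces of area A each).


Convert: A = 10.6 cm^2 = 0.00106 m^2, W = 2.73 mJ = 0.00273 J
Cleaving exposes two faces of area A, so total new surface = 2*A and gamma = W / (2*A)
gamma = 0.00273 / (2 * 0.00106)
gamma = 1.288 J/m^2

1.288


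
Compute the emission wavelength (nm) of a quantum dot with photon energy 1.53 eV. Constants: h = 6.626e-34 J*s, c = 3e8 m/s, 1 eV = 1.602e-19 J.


Convert energy: E = 1.53 eV = 1.53 * 1.602e-19 = 2.45106e-19 J
lambda = h*c / E = 6.626e-34 * 3e8 / 2.45106e-19
lambda = 8.10996e-07 m = 811.0 nm

811.0


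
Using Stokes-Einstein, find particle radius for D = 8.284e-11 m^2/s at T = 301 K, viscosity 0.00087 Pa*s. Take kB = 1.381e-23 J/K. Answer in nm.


Stokes-Einstein: R = kB*T / (6*pi*eta*D)
R = 1.381e-23 * 301 / (6 * pi * 0.00087 * 8.284e-11)
R = 3.05985e-09 m = 3.06 nm

3.06


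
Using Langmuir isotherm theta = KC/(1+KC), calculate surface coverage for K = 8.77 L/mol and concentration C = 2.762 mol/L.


Langmuir isotherm: theta = K*C / (1 + K*C)
K*C = 8.77 * 2.762 = 24.22274
theta = 24.22274 / (1 + 24.22274) = 24.22274 / 25.22274
theta = 0.9604

0.9604


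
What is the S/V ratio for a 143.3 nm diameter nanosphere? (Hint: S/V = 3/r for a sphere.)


Radius r = 143.3/2 = 71.65 nm
S/V = 3 / r = 3 / 71.65
S/V = 0.0419 nm^-1

0.0419


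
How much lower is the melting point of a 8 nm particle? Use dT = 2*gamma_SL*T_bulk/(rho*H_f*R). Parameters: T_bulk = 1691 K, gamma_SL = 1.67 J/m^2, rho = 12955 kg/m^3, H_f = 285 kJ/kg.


Radius R = 8/2 = 4 nm = 4e-09 m
Convert H_f = 285 kJ/kg = 285000 J/kg
dT = 2 * gamma_SL * T_bulk / (rho * H_f * R)
dT = 2 * 1.67 * 1691 / (12955 * 285000 * 4e-09)
dT = 382.4 K

382.4


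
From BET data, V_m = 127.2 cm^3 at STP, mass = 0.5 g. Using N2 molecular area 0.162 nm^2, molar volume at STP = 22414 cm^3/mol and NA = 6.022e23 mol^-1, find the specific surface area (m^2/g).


Number of moles in monolayer = V_m / 22414 = 127.2 / 22414 = 0.00567502
Number of molecules = moles * NA = 0.00567502 * 6.022e23
SA = molecules * sigma / mass
SA = (127.2 / 22414) * 6.022e23 * 0.162e-18 / 0.5
SA = 1107.3 m^2/g

1107.3


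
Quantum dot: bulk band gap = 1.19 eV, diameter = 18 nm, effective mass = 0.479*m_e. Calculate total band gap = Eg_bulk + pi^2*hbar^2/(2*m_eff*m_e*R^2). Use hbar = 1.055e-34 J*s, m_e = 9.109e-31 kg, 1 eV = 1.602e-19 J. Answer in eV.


Radius R = 18/2 nm = 9e-09 m
Confinement energy dE = pi^2 * hbar^2 / (2 * m_eff * m_e * R^2)
dE = pi^2 * (1.055e-34)^2 / (2 * 0.479 * 9.109e-31 * (9e-09)^2) J, divided by 1.602e-19 J/eV
dE = 0.0097 eV
Total band gap = E_g(bulk) + dE = 1.19 + 0.0097 = 1.1997 eV

1.1997


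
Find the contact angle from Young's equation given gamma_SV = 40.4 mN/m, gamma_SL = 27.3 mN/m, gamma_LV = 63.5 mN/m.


cos(theta) = (gamma_SV - gamma_SL) / gamma_LV
cos(theta) = (40.4 - 27.3) / 63.5
cos(theta) = 0.206299
theta = arccos(0.206299) = 78.09 degrees

78.09


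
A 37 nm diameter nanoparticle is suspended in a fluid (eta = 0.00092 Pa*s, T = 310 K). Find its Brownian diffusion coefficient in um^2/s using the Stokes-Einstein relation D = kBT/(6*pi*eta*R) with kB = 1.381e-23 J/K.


Radius R = 37/2 = 18.5 nm = 1.85e-08 m
D = kB*T / (6*pi*eta*R)
D = 1.381e-23 * 310 / (6 * pi * 0.00092 * 1.85e-08)
D = 1.33443e-11 m^2/s = 13.344 um^2/s

13.344
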